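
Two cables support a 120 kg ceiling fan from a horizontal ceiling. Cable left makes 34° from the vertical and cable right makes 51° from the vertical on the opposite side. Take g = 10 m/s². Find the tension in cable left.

Angles from the horizontal: cable left is 90° − 34° = 56°, cable right is 90° − 51° = 39°.
Weight W = 120 × 10 = 1200 N acts straight down.
Horizontal: T_left cos 56° = T_right cos 39°  →  T_right = 0.7195 T_left.
Vertical: T_left sin 56° + T_right sin 39° = 1200.
Substituting the horizontal relation into the vertical equation gives 1.282 T_left = 1200, so T_left = 936.1 N.

T_left ≈ 936 N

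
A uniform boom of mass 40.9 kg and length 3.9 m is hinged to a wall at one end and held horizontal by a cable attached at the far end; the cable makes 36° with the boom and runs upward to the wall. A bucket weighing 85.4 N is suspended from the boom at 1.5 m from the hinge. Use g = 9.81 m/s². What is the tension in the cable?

T ≈ 397 N

Take torques about the hinge: T sin 36° · 3.9 = 40.9×9.81×1.95 + 85.4×1.5 = 910.5 N·m.
So T = 910.5 / (0.5878 × 3.9) = 397.19 N.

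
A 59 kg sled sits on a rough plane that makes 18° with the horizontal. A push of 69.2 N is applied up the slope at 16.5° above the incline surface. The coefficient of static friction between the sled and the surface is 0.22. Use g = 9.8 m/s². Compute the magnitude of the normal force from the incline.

N ≈ 530 N

Axes along / perpendicular to the incline. W sin 18° = 178.7 N down-slope; W cos 18° = 549.9 N into the surface.
Perpendicular: N = W cos 18° − P sin 16.5° = 549.9 − 19.65 = 530.2 N.
Along incline: P cos 16.5° + f = W sin 18° (friction acts up-slope) → f = 178.7 − 66.35 = 112.3 N.
|f| = 112.3 N ≤ μN = 116.7 N, so the sled is indeed static.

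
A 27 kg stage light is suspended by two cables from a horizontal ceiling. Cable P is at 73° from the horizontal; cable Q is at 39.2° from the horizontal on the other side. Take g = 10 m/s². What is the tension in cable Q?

Weight W = 27 × 10 = 270 N acts straight down.
Horizontal: T_P cos 73° = T_Q cos 39.2°  →  T_P = 2.651 T_Q.
Vertical: T_P sin 73° + T_Q sin 39.2° = 270.
Substituting the horizontal relation into the vertical equation gives 3.167 T_Q = 270, so T_Q = 85.26 N.

T_Q ≈ 85.3 N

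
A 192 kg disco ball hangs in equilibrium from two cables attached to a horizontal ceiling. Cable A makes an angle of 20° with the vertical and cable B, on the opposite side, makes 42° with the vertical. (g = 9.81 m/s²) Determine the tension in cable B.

Angles from the horizontal: cable A is 90° − 20° = 70°, cable B is 90° − 42° = 48°.
Weight W = 192 × 9.81 = 1884 N acts straight down.
Horizontal: T_A cos 70° = T_B cos 48°  →  T_A = 1.956 T_B.
Vertical: T_A sin 70° + T_B sin 48° = 1884.
Substituting the horizontal relation into the vertical equation gives 2.582 T_B = 1884, so T_B = 729.6 N.

T_B ≈ 730 N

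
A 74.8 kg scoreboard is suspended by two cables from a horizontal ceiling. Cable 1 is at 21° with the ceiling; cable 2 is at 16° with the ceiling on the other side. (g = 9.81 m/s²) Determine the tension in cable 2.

T_2 ≈ 1140 N

Weight W = 74.8 × 9.81 = 733.8 N acts straight down.
Horizontal: T_1 cos 21° = T_2 cos 16°  →  T_1 = 1.03 T_2.
Vertical: T_1 sin 21° + T_2 sin 16° = 733.8.
Substituting the horizontal relation into the vertical equation gives 0.6446 T_2 = 733.8, so T_2 = 1138 N.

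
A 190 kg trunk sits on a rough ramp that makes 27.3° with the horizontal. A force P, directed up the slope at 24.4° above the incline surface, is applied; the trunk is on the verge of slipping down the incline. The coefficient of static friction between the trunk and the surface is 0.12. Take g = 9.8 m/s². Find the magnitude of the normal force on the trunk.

On the verge of sliding down the incline, friction equals μN and acts up the slope.
Perpendicular: N + P sin 24.4° = W cos 27.3° = 1655 N.
Along incline: P cos 24.4° + μN = W sin 27.3° with W sin 27.3° = 854 N.
Solving the pair for P and N: P = 761.2 N, N = 1340 N (and f = μN = 160.8 N).

N ≈ 1340 N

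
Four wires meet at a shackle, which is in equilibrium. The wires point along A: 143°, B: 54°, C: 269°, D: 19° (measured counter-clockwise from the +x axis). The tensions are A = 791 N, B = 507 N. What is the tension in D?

Resolve: ΣF_x = 791 cos 143° + 507 cos 54° + T_C cos 269° + T_D cos 19° = 0.
        ΣF_y = 791 sin 143° + 507 sin 54° + T_C sin 269° + T_D sin 19° = 0.
The known terms sum to (-333.7, 886.2) N, so -0.0175 T_C + 0.9455 T_D = 333.7 and -0.9998 T_C + 0.3256 T_D = -886.2.
Solving simultaneously: T_C = 1007 N, T_D = 371.5 N.

T_D ≈ 372 N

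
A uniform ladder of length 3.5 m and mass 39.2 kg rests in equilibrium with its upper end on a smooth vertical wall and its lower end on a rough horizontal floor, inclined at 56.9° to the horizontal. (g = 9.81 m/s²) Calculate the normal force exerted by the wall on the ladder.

N_wall ≈ 125 N

Torques about the foot: N_wall · 3.5 sin 56.9° = 39.2×9.81×1.75 cos 56.9° → N_wall = 125.34 N.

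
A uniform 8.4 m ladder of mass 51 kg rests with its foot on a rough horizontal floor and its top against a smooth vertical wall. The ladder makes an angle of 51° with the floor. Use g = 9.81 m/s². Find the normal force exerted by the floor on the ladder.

N_floor ≈ 500 N

ΣF_y = 0: N_floor = 51×9.81 = 500.31 N.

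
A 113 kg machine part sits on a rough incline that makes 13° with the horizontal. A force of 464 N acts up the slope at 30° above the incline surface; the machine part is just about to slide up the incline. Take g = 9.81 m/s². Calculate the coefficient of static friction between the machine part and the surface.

μ ≈ 0.180

On the verge of sliding up the incline, friction is at its maximum μN and acts down the slope.
Perpendicular to incline: N = W cos 13° − P sin 30° = 1080 − 232 = 848.1 N.
Along incline: P cos 30° − μN = W sin 13° → μ = −(W sin 13° − P cos 30°) / N = 0.1798.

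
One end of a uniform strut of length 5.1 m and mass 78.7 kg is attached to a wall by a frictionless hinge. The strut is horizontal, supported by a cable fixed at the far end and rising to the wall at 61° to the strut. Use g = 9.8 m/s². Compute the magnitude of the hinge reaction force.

Take torques about the hinge: T sin 61° · 5.1 = 78.7×9.8×2.55 = 1966.7 N·m.
So T = 1966.7 / (0.8746 × 5.1) = 440.91 N.
ΣF_x = 0: H_x = T cos 61° = 213.76 N.
ΣF_y = 0: H_y = (78.7×9.8) − T sin 61° = 771.26 − 385.63 = 385.63 N.
|H| = √(H_x² + H_y²) = √((213.76)² + (385.63)²) = 440.91 N.

|H| ≈ 441 N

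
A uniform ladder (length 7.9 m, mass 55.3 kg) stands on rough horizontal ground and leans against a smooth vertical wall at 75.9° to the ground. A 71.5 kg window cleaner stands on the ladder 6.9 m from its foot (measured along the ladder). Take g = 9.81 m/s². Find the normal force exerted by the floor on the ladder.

ΣF_y = 0: N_floor = 55.3×9.81 + 71.5×9.81 = 1243.9 N.

N_floor ≈ 1240 N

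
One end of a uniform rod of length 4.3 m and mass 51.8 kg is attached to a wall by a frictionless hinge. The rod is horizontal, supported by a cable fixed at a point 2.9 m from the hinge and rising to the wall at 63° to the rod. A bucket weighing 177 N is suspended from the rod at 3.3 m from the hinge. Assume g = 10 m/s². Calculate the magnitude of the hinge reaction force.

Take torques about the hinge: T sin 63° · 2.9 = 51.8×10×2.15 + 177×3.3 = 1697.8 N·m.
So T = 1697.8 / (0.8910 × 2.9) = 657.06 N.
ΣF_x = 0: H_x = T cos 63° = 298.3 N.
ΣF_y = 0: H_y = (51.8×10 + 177) − T sin 63° = 695 − 585.45 = 109.55 N.
|H| = √(H_x² + H_y²) = √((298.3)² + (109.55)²) = 317.78 N.

|H| ≈ 318 N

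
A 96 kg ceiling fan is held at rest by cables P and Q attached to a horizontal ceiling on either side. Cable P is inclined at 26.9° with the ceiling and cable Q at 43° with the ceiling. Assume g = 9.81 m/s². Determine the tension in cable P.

T_P ≈ 733 N

Weight W = 96 × 9.81 = 941.8 N acts straight down.
Horizontal: T_P cos 26.9° = T_Q cos 43°  →  T_Q = 1.219 T_P.
Vertical: T_P sin 26.9° + T_Q sin 43° = 941.8.
Substituting the horizontal relation into the vertical equation gives 1.284 T_P = 941.8, so T_P = 733.4 N.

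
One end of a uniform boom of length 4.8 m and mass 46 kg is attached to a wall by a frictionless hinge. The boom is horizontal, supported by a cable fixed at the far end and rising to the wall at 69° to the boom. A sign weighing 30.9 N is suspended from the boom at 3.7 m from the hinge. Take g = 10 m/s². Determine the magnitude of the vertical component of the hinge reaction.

Take torques about the hinge: T sin 69° · 4.8 = 46×10×2.4 + 30.9×3.7 = 1218.3 N·m.
So T = 1218.3 / (0.9336 × 4.8) = 271.88 N.
ΣF_y = 0: H_y = (46×10 + 30.9) − T sin 69° = 490.9 − 253.82 = 237.08 N.

|H_y| ≈ 237 N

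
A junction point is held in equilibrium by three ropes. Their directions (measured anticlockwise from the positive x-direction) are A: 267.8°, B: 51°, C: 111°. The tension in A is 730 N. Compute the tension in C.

Resolve: ΣF_x = 730 cos 267.8° + T_B cos 51° + T_C cos 111° = 0.
        ΣF_y = 730 sin 267.8° + T_B sin 51° + T_C sin 111° = 0.
The known terms sum to (-28.02, -729.5) N, so 0.6293 T_B − 0.3584 T_C = 28.02 and 0.7771 T_B + 0.9336 T_C = 729.5.
Solving simultaneously: T_B = 332.1 N, T_C = 504.9 N.

T_C ≈ 505 N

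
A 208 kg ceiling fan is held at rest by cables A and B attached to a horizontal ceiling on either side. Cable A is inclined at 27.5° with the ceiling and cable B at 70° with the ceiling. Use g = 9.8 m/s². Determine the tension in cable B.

Weight W = 208 × 9.8 = 2038 N acts straight down.
Horizontal: T_A cos 27.5° = T_B cos 70°  →  T_A = 0.3856 T_B.
Vertical: T_A sin 27.5° + T_B sin 70° = 2038.
Substituting the horizontal relation into the vertical equation gives 1.118 T_B = 2038, so T_B = 1824 N.

T_B ≈ 1820 N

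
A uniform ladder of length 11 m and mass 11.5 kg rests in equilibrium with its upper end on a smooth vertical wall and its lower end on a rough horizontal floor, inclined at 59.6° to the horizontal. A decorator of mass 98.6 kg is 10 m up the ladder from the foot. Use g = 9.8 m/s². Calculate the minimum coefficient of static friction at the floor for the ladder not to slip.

ΣF_y = 0: N_floor = 11.5×9.8 + 98.6×9.8 = 1079 N.
Torques about the foot: N_wall · 11 sin 59.6° = 11.5×9.8×5.5 cos 59.6° + 98.6×9.8×10 cos 59.6° → N_wall = 548.44 N.
ΣF_x = 0: f_floor = N_wall = 548.44 N.
μ_min = f_floor / N_floor = 548.44 / 1079 = 0.5083.

μ_min ≈ 0.508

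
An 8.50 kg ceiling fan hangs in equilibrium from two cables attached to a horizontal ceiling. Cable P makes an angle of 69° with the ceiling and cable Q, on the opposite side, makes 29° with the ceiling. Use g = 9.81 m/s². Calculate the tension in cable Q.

Weight W = 8.50 × 9.81 = 83.39 N acts straight down.
Horizontal: T_P cos 69° = T_Q cos 29°  →  T_P = 2.441 T_Q.
Vertical: T_P sin 69° + T_Q sin 29° = 83.39.
Substituting the horizontal relation into the vertical equation gives 2.763 T_Q = 83.39, so T_Q = 30.18 N.

T_Q ≈ 30.2 N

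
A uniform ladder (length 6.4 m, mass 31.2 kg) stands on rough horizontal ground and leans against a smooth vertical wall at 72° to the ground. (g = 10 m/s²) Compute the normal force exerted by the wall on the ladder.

Torques about the foot: N_wall · 6.4 sin 72° = 31.2×10×3.2 cos 72° → N_wall = 50.687 N.

N_wall ≈ 50.7 N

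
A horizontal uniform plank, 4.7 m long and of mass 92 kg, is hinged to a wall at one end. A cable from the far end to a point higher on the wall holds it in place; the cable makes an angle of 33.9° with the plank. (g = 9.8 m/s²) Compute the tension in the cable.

Take torques about the hinge: T sin 33.9° · 4.7 = 92×9.8×2.35 = 2118.8 N·m.
So T = 2118.8 / (0.5577 × 4.7) = 808.25 N.

T ≈ 808 N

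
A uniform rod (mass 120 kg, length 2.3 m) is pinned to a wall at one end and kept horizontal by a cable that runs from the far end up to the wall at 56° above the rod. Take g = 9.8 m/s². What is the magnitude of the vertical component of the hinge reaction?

|H_y| ≈ 588 N

Take torques about the hinge: T sin 56° · 2.3 = 120×9.8×1.15 = 1352.4 N·m.
So T = 1352.4 / (0.8290 × 2.3) = 709.26 N.
ΣF_y = 0: H_y = (120×9.8) − T sin 56° = 1176 − 588 = 588 N.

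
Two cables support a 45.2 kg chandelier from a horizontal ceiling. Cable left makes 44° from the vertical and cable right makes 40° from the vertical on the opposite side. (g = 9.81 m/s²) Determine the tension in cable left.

T_left ≈ 287 N

Angles from the horizontal: cable left is 90° − 44° = 46°, cable right is 90° − 40° = 50°.
Weight W = 45.2 × 9.81 = 443.4 N acts straight down.
Horizontal: T_left cos 46° = T_right cos 50°  →  T_right = 1.081 T_left.
Vertical: T_left sin 46° + T_right sin 50° = 443.4.
Substituting the horizontal relation into the vertical equation gives 1.547 T_left = 443.4, so T_left = 286.6 N.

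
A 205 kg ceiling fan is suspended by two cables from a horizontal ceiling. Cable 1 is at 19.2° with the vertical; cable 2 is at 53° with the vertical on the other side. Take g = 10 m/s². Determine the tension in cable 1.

Angles from the horizontal: cable 1 is 90° − 19.2° = 70.8°, cable 2 is 90° − 53° = 37°.
Weight W = 205 × 10 = 2050 N acts straight down.
Horizontal: T_1 cos 70.8° = T_2 cos 37°  →  T_2 = 0.4118 T_1.
Vertical: T_1 sin 70.8° + T_2 sin 37° = 2050.
Substituting the horizontal relation into the vertical equation gives 1.192 T_1 = 2050, so T_1 = 1720 N.

T_1 ≈ 1720 N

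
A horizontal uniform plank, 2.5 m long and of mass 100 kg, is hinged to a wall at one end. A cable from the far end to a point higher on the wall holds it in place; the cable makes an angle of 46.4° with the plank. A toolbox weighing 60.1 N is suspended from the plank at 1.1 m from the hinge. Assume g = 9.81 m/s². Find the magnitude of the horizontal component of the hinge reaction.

Take torques about the hinge: T sin 46.4° · 2.5 = 100×9.81×1.25 + 60.1×1.1 = 1292.4 N·m.
So T = 1292.4 / (0.7242 × 2.5) = 713.84 N.
ΣF_x = 0: H_x = T cos 46.4° = 492.28 N.

H_x ≈ 492 N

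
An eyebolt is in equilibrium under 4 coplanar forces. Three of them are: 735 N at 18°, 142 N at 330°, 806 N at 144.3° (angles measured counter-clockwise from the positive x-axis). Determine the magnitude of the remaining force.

Sum the known components: ΣF_x = 167.5 N, ΣF_y = 626.5 N.
For equilibrium the remaining force must supply (−ΣF_x, −ΣF_y) = (-167.5, -626.5) N.
Magnitude = √((-167.5)² + (-626.5)²) = 648.5 N; direction = atan2(-626.5, -167.5) = 255.0°.

F ≈ 648 N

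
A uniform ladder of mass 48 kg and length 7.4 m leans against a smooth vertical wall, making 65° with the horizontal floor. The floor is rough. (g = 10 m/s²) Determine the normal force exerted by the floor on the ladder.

ΣF_y = 0: N_floor = 48×10 = 480 N.

N_floor ≈ 480 N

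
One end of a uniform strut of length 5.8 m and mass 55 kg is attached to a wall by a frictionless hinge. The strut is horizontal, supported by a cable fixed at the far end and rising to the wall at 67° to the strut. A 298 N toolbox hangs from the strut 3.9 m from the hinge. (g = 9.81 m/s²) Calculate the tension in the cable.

T ≈ 511 N

Take torques about the hinge: T sin 67° · 5.8 = 55×9.81×2.9 + 298×3.9 = 2726.9 N·m.
So T = 2726.9 / (0.9205 × 5.8) = 510.76 N.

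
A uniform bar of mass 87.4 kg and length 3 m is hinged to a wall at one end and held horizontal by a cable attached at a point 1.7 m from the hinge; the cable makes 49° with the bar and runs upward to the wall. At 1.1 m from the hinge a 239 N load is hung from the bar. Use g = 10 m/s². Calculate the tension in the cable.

T ≈ 1230 N

Take torques about the hinge: T sin 49° · 1.7 = 87.4×10×1.5 + 239×1.1 = 1573.9 N·m.
So T = 1573.9 / (0.7547 × 1.7) = 1226.7 N.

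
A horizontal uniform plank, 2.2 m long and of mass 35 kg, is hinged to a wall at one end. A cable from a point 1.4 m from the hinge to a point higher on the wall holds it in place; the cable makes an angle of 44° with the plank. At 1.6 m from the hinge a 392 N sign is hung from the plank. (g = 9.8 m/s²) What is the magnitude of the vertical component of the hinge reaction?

Take torques about the hinge: T sin 44° · 1.4 = 35×9.8×1.1 + 392×1.6 = 1004.5 N·m.
So T = 1004.5 / (0.6947 × 1.4) = 1032.9 N.
ΣF_y = 0: H_y = (35×9.8 + 392) − T sin 44° = 735 − 717.5 = 17.5 N.

|H_y| ≈ 17.5 N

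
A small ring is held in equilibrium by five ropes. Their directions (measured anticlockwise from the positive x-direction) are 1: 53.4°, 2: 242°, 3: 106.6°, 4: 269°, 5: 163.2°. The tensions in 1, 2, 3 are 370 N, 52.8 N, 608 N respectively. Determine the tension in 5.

Resolve: ΣF_x = 370 cos 53.4° + 52.8 cos 242° + 608 cos 106.6° + T_4 cos 269° + T_5 cos 163.2° = 0.
        ΣF_y = 370 sin 53.4° + 52.8 sin 242° + 608 sin 106.6° + T_4 sin 269° + T_5 sin 163.2° = 0.
The known terms sum to (22.12, 833.1) N, so -0.0175 T_4 − 0.9573 T_5 = -22.12 and -0.9998 T_4 + 0.2890 T_5 = -833.1.
Solving simultaneously: T_4 = 835.5 N, T_5 = 7.871 N.

T_5 ≈ 7.87 N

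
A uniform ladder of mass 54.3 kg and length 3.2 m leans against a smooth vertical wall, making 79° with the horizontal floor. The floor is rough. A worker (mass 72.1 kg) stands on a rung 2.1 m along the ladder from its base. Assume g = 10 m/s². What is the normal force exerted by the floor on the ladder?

N_floor ≈ 1260 N

ΣF_y = 0: N_floor = 54.3×10 + 72.1×10 = 1264 N.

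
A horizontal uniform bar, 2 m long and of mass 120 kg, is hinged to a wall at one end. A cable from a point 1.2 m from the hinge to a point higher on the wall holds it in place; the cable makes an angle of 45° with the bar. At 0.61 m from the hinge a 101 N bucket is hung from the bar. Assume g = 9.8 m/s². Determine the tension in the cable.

Take torques about the hinge: T sin 45° · 1.2 = 120×9.8×1 + 101×0.61 = 1237.6 N·m.
So T = 1237.6 / (0.7071 × 1.2) = 1458.5 N.

T ≈ 1460 N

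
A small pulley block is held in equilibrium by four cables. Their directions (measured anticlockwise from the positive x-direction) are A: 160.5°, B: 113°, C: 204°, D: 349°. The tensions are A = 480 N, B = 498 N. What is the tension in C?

T_C ≈ 843 N

Resolve: ΣF_x = 480 cos 160.5° + 498 cos 113° + T_C cos 204° + T_D cos 349° = 0.
        ΣF_y = 480 sin 160.5° + 498 sin 113° + T_C sin 204° + T_D sin 349° = 0.
The known terms sum to (-647.1, 618.6) N, so -0.9135 T_C + 0.9816 T_D = 647.1 and -0.4067 T_C − 0.1908 T_D = -618.6.
Solving simultaneously: T_C = 843.5 N, T_D = 1444 N.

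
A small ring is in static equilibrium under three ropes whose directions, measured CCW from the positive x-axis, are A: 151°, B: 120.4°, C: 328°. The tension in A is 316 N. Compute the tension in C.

T_C ≈ 347 N

Resolve: ΣF_x = 316 cos 151° + T_B cos 120.4° + T_C cos 328° = 0.
        ΣF_y = 316 sin 151° + T_B sin 120.4° + T_C sin 328° = 0.
The known terms sum to (-276.4, 153.2) N, so -0.5060 T_B + 0.8480 T_C = 276.4 and 0.8625 T_B − 0.5299 T_C = -153.2.
Solving simultaneously: T_B = 35.70 N, T_C = 347.2 N.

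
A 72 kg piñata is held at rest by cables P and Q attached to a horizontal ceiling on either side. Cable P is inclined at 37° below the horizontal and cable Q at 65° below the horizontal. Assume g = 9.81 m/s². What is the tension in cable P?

T_P ≈ 305 N

Weight W = 72 × 9.81 = 706.3 N acts straight down.
Horizontal: T_P cos 37° = T_Q cos 65°  →  T_Q = 1.89 T_P.
Vertical: T_P sin 37° + T_Q sin 65° = 706.3.
Substituting the horizontal relation into the vertical equation gives 2.314 T_P = 706.3, so T_P = 305.2 N.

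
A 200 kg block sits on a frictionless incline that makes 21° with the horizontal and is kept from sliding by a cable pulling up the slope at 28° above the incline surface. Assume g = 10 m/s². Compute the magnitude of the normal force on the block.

Take axes along and perpendicular to the incline. Weight components: W sin 21° = 716.7 N down-slope, W cos 21° = 1867 N into the surface.
Along incline: T cos 28° = W sin 21° → T = 811.8 N.
Perpendicular: N = W cos 21° − T sin 28° = 1486 N.

N ≈ 1490 N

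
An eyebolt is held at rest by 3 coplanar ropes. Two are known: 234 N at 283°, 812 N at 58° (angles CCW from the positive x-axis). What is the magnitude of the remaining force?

Sum the known components: ΣF_x = 482.9 N, ΣF_y = 460.6 N.
For equilibrium the remaining force must supply (−ΣF_x, −ΣF_y) = (-482.9, -460.6) N.
Magnitude = √((-482.9)² + (-460.6)²) = 667.4 N; direction = atan2(-460.6, -482.9) = 223.6°.

F ≈ 667 N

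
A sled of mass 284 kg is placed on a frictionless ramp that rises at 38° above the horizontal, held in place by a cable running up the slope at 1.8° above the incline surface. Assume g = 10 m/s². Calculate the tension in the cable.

T ≈ 1750 N

Take axes along and perpendicular to the incline. Weight components: W sin 38° = 1748 N down-slope, W cos 38° = 2238 N into the surface.
Along incline: T cos 1.8° = W sin 38° → T = 1749 N.
Perpendicular: N = W cos 38° − T sin 1.8° = 2183 N.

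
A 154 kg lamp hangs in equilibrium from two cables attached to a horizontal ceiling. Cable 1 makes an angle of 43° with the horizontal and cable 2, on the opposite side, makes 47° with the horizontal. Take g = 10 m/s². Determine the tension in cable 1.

Weight W = 154 × 10 = 1540 N acts straight down.
Horizontal: T_1 cos 43° = T_2 cos 47°  →  T_2 = 1.072 T_1.
Vertical: T_1 sin 43° + T_2 sin 47° = 1540.
Substituting the horizontal relation into the vertical equation gives 1.466 T_1 = 1540, so T_1 = 1050 N.

T_1 ≈ 1050 N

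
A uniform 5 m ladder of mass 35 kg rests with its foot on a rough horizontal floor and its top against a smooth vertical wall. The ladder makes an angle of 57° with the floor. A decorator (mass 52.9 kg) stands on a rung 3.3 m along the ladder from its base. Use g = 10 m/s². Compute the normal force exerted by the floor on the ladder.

ΣF_y = 0: N_floor = 35×10 + 52.9×10 = 879 N.

N_floor ≈ 879 N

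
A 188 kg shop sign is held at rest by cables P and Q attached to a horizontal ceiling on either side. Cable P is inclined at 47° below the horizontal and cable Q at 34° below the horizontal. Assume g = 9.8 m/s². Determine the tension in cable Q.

Weight W = 188 × 9.8 = 1842 N acts straight down.
Horizontal: T_P cos 47° = T_Q cos 34°  →  T_P = 1.216 T_Q.
Vertical: T_P sin 47° + T_Q sin 34° = 1842.
Substituting the horizontal relation into the vertical equation gives 1.448 T_Q = 1842, so T_Q = 1272 N.

T_Q ≈ 1270 N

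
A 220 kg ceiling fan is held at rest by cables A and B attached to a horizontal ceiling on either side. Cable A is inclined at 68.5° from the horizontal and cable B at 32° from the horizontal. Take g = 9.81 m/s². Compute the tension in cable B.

T_B ≈ 804 N

Weight W = 220 × 9.81 = 2158 N acts straight down.
Horizontal: T_A cos 68.5° = T_B cos 32°  →  T_A = 2.314 T_B.
Vertical: T_A sin 68.5° + T_B sin 32° = 2158.
Substituting the horizontal relation into the vertical equation gives 2.683 T_B = 2158, so T_B = 804.5 N.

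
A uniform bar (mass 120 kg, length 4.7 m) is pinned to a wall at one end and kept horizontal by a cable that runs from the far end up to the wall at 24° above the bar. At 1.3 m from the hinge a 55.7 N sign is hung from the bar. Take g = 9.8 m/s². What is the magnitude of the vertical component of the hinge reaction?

|H_y| ≈ 628 N

Take torques about the hinge: T sin 24° · 4.7 = 120×9.8×2.35 + 55.7×1.3 = 2836 N·m.
So T = 2836 / (0.4067 × 4.7) = 1483.5 N.
ΣF_y = 0: H_y = (120×9.8 + 55.7) − T sin 24° = 1231.7 − 603.41 = 628.29 N.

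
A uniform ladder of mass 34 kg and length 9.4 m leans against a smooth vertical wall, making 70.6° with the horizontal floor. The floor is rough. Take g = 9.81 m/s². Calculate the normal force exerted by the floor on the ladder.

N_floor ≈ 334 N

ΣF_y = 0: N_floor = 34×9.81 = 333.54 N.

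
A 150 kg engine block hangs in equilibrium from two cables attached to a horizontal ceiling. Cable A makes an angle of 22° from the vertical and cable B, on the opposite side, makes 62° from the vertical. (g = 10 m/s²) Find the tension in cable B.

Angles from the horizontal: cable A is 90° − 22° = 68°, cable B is 90° − 62° = 28°.
Weight W = 150 × 10 = 1500 N acts straight down.
Horizontal: T_A cos 68° = T_B cos 28°  →  T_A = 2.357 T_B.
Vertical: T_A sin 68° + T_B sin 28° = 1500.
Substituting the horizontal relation into the vertical equation gives 2.655 T_B = 1500, so T_B = 565 N.

T_B ≈ 565 N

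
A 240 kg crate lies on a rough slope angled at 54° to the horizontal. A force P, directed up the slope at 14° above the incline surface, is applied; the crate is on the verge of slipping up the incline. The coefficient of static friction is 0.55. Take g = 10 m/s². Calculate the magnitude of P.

P ≈ 2460 N

On the verge of sliding up the incline, friction equals μN and acts down the slope.
Perpendicular: N + P sin 14° = W cos 54° = 1411 N.
Along incline: P cos 14° = W sin 54° + μN  with W sin 54° = 1942 N.
Solving the pair for P and N: P = 2463 N, N = 814.8 N (and f = μN = 448.2 N).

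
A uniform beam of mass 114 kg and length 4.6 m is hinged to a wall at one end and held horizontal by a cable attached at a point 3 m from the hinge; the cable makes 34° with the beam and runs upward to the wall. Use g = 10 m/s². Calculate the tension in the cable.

Take torques about the hinge: T sin 34° · 3 = 114×10×2.3 = 2622 N·m.
So T = 2622 / (0.5592 × 3) = 1563 N.

T ≈ 1560 N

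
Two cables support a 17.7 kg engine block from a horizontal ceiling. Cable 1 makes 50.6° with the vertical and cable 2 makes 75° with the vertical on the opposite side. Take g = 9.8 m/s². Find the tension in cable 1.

Angles from the horizontal: cable 1 is 90° − 50.6° = 39.4°, cable 2 is 90° − 75° = 15°.
Weight W = 17.7 × 9.8 = 173.5 N acts straight down.
Horizontal: T_1 cos 39.4° = T_2 cos 15°  →  T_2 = 0.8 T_1.
Vertical: T_1 sin 39.4° + T_2 sin 15° = 173.5.
Substituting the horizontal relation into the vertical equation gives 0.8418 T_1 = 173.5, so T_1 = 206.1 N.

T_1 ≈ 206 N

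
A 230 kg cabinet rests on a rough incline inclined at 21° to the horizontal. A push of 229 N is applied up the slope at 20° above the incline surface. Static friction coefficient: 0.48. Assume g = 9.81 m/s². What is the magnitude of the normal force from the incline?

Axes along / perpendicular to the incline. W sin 21° = 808.6 N down-slope; W cos 21° = 2106 N into the surface.
Perpendicular: N = W cos 21° − P sin 20° = 2106 − 78.32 = 2028 N.
Along incline: P cos 20° + f = W sin 21° (friction acts up-slope) → f = 808.6 − 215.2 = 593.4 N.
|f| = 593.4 N ≤ μN = 973.5 N, so the cabinet is indeed static.

N ≈ 2030 N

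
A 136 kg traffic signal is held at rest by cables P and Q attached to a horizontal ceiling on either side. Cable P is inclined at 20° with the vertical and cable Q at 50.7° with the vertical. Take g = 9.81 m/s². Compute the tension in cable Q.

Angles from the horizontal: cable P is 90° − 20° = 70°, cable Q is 90° − 50.7° = 39.3°.
Weight W = 136 × 9.81 = 1334 N acts straight down.
Horizontal: T_P cos 70° = T_Q cos 39.3°  →  T_P = 2.263 T_Q.
Vertical: T_P sin 70° + T_Q sin 39.3° = 1334.
Substituting the horizontal relation into the vertical equation gives 2.759 T_Q = 1334, so T_Q = 483.5 N.

T_Q ≈ 483 N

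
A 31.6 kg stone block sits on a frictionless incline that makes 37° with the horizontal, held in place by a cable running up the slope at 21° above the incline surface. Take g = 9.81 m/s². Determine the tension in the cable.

T ≈ 200 N

Take axes along and perpendicular to the incline. Weight components: W sin 37° = 186.6 N down-slope, W cos 37° = 247.6 N into the surface.
Along incline: T cos 21° = W sin 37° → T = 199.8 N.
Perpendicular: N = W cos 37° − T sin 21° = 176 N.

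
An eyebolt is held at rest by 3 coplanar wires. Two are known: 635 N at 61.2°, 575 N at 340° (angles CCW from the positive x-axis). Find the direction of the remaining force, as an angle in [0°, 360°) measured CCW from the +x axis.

Sum the known components: ΣF_x = 846.2 N, ΣF_y = 359.8 N.
For equilibrium the remaining force must supply (−ΣF_x, −ΣF_y) = (-846.2, -359.8) N.
Magnitude = √((-846.2)² + (-359.8)²) = 919.5 N; direction = atan2(-359.8, -846.2) = 203.0°.

θ ≈ 203°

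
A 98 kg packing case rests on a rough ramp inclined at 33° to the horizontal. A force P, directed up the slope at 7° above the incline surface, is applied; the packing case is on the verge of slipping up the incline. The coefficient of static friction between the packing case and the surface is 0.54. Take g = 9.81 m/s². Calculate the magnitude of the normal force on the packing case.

On the verge of sliding up the incline, friction equals μN and acts down the slope.
Perpendicular: N + P sin 7° = W cos 33° = 806.3 N.
Along incline: P cos 7° = W sin 33° + μN  with W sin 33° = 523.6 N.
Solving the pair for P and N: P = 906.1 N, N = 695.9 N (and f = μN = 375.8 N).

N ≈ 696 N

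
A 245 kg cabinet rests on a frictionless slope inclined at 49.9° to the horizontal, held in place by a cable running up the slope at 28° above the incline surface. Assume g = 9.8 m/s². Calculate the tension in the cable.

Take axes along and perpendicular to the incline. Weight components: W sin 49.9° = 1837 N down-slope, W cos 49.9° = 1547 N into the surface.
Along incline: T cos 28° = W sin 49.9° → T = 2080 N.
Perpendicular: N = W cos 49.9° − T sin 28° = 570 N.

T ≈ 2080 N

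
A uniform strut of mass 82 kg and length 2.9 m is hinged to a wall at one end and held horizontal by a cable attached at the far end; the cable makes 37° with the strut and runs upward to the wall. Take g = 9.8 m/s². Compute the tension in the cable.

T ≈ 668 N

Take torques about the hinge: T sin 37° · 2.9 = 82×9.8×1.45 = 1165.2 N·m.
So T = 1165.2 / (0.6018 × 2.9) = 667.65 N.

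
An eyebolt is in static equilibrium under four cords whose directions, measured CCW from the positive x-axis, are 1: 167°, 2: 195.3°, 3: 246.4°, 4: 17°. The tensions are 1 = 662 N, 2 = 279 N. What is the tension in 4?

Resolve: ΣF_x = 662 cos 167° + 279 cos 195.3° + T_3 cos 246.4° + T_4 cos 17° = 0.
        ΣF_y = 662 sin 167° + 279 sin 195.3° + T_3 sin 246.4° + T_4 sin 17° = 0.
The known terms sum to (-914.1, 75.3) N, so -0.4003 T_3 + 0.9563 T_4 = 914.1 and -0.9164 T_3 + 0.2924 T_4 = -75.3.
Solving simultaneously: T_3 = 446.8 N, T_4 = 1143 N.

T_4 ≈ 1140 N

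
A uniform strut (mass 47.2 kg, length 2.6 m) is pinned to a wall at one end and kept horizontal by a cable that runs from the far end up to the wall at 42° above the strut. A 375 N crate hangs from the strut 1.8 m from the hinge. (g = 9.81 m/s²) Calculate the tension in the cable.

Take torques about the hinge: T sin 42° · 2.6 = 47.2×9.81×1.3 + 375×1.8 = 1276.9 N·m.
So T = 1276.9 / (0.6691 × 2.6) = 733.98 N.

T ≈ 734 N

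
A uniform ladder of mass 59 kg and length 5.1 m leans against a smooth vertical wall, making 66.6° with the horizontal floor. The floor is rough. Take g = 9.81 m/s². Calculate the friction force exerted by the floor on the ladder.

f ≈ 125 N

Torques about the foot: N_wall · 5.1 sin 66.6° = 59×9.81×2.55 cos 66.6° → N_wall = 125.23 N.
ΣF_x = 0: f_floor = N_wall = 125.23 N.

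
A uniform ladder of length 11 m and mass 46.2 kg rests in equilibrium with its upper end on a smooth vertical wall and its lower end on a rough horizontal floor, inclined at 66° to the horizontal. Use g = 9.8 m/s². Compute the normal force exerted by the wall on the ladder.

N_wall ≈ 101 N

Torques about the foot: N_wall · 11 sin 66° = 46.2×9.8×5.5 cos 66° → N_wall = 100.79 N.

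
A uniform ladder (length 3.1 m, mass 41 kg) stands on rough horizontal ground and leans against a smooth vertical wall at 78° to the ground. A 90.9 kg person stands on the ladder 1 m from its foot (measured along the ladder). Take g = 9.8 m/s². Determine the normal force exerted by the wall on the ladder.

Torques about the foot: N_wall · 3.1 sin 78° = 41×9.8×1.55 cos 78° + 90.9×9.8×1 cos 78° → N_wall = 103.78 N.

N_wall ≈ 104 N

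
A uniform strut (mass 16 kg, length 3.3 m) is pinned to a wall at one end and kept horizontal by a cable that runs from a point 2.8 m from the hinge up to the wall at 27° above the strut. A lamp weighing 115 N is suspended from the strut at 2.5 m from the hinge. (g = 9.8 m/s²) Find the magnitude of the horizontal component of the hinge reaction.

Take torques about the hinge: T sin 27° · 2.8 = 16×9.8×1.65 + 115×2.5 = 546.22 N·m.
So T = 546.22 / (0.4540 × 2.8) = 429.7 N.
ΣF_x = 0: H_x = T cos 27° = 382.86 N.

H_x ≈ 383 N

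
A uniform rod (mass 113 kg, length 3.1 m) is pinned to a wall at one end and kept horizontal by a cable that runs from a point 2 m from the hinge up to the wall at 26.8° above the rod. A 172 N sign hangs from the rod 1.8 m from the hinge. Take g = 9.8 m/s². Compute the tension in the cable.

Take torques about the hinge: T sin 26.8° · 2 = 113×9.8×1.55 + 172×1.8 = 2026.1 N·m.
So T = 2026.1 / (0.4509 × 2) = 2246.8 N.

T ≈ 2250 N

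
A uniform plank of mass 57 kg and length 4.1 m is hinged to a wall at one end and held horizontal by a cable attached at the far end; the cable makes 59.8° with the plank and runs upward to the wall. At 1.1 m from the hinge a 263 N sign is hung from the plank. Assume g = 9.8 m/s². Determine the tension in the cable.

T ≈ 405 N

Take torques about the hinge: T sin 59.8° · 4.1 = 57×9.8×2.05 + 263×1.1 = 1434.4 N·m.
So T = 1434.4 / (0.8643 × 4.1) = 404.8 N.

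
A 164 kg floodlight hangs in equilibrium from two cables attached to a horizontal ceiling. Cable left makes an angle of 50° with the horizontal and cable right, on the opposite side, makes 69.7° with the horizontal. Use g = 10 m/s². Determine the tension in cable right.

T_right ≈ 1210 N

Weight W = 164 × 10 = 1640 N acts straight down.
Horizontal: T_left cos 50° = T_right cos 69.7°  →  T_left = 0.5397 T_right.
Vertical: T_left sin 50° + T_right sin 69.7° = 1640.
Substituting the horizontal relation into the vertical equation gives 1.351 T_right = 1640, so T_right = 1214 N.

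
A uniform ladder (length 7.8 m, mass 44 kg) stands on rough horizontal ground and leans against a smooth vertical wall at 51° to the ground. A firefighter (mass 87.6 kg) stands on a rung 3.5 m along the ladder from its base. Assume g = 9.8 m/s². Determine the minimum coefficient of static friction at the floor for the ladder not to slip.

ΣF_y = 0: N_floor = 44×9.8 + 87.6×9.8 = 1289.7 N.
Torques about the foot: N_wall · 7.8 sin 51° = 44×9.8×3.9 cos 51° + 87.6×9.8×3.5 cos 51° → N_wall = 486.53 N.
ΣF_x = 0: f_floor = N_wall = 486.53 N.
μ_min = f_floor / N_floor = 486.53 / 1289.7 = 0.3772.

μ_min ≈ 0.377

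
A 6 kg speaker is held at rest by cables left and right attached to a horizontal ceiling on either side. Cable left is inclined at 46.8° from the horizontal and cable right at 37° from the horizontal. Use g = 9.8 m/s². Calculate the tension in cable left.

Weight W = 6 × 9.8 = 58.8 N acts straight down.
Horizontal: T_left cos 46.8° = T_right cos 37°  →  T_right = 0.8571 T_left.
Vertical: T_left sin 46.8° + T_right sin 37° = 58.8.
Substituting the horizontal relation into the vertical equation gives 1.245 T_left = 58.8, so T_left = 47.24 N.

T_left ≈ 47.2 N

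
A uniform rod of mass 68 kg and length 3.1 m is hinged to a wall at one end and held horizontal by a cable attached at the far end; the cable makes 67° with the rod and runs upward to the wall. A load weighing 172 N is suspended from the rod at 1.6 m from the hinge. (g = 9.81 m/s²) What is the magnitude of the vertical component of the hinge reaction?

|H_y| ≈ 417 N

Take torques about the hinge: T sin 67° · 3.1 = 68×9.81×1.55 + 172×1.6 = 1309.2 N·m.
So T = 1309.2 / (0.9205 × 3.1) = 458.79 N.
ΣF_y = 0: H_y = (68×9.81 + 172) − T sin 67° = 839.08 − 422.31 = 416.77 N.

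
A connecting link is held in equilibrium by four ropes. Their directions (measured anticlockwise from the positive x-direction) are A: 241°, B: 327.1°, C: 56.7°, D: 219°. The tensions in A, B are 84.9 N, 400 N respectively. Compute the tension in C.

T_C ≈ 1360 N

Resolve: ΣF_x = 84.9 cos 241° + 400 cos 327.1° + T_C cos 56.7° + T_D cos 219° = 0.
        ΣF_y = 84.9 sin 241° + 400 sin 327.1° + T_C sin 56.7° + T_D sin 219° = 0.
The known terms sum to (294.7, -291.5) N, so 0.5490 T_C − 0.7771 T_D = -294.7 and 0.8358 T_C − 0.6293 T_D = 291.5.
Solving simultaneously: T_C = 1355 N, T_D = 1337 N.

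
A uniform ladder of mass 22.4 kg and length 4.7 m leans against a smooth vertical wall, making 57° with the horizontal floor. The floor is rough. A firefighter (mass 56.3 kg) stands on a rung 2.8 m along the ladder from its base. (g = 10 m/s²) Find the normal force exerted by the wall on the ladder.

N_wall ≈ 291 N

Torques about the foot: N_wall · 4.7 sin 57° = 22.4×10×2.35 cos 57° + 56.3×10×2.8 cos 57° → N_wall = 290.55 N.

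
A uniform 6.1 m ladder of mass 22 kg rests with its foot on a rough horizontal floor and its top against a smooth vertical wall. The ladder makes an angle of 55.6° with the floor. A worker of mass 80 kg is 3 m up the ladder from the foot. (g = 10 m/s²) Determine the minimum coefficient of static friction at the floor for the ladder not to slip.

ΣF_y = 0: N_floor = 22×10 + 80×10 = 1020 N.
Torques about the foot: N_wall · 6.1 sin 55.6° = 22×10×3.05 cos 55.6° + 80×10×3 cos 55.6° → N_wall = 344.71 N.
ΣF_x = 0: f_floor = N_wall = 344.71 N.
μ_min = f_floor / N_floor = 344.71 / 1020 = 0.338.

μ_min ≈ 0.338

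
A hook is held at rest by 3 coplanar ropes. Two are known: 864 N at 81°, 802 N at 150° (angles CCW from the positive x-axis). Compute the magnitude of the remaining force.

Sum the known components: ΣF_x = -559.4 N, ΣF_y = 1254 N.
For equilibrium the remaining force must supply (−ΣF_x, −ΣF_y) = (559.4, -1254) N.
Magnitude = √((559.4)² + (-1254)²) = 1373 N; direction = atan2(-1254, 559.4) = 294.0°.

F ≈ 1370 N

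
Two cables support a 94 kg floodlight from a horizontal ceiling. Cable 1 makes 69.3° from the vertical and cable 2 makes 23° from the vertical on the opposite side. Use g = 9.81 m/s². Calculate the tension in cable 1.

T_1 ≈ 361 N

Angles from the horizontal: cable 1 is 90° − 69.3° = 20.7°, cable 2 is 90° − 23° = 67°.
Weight W = 94 × 9.81 = 922.1 N acts straight down.
Horizontal: T_1 cos 20.7° = T_2 cos 67°  →  T_2 = 2.394 T_1.
Vertical: T_1 sin 20.7° + T_2 sin 67° = 922.1.
Substituting the horizontal relation into the vertical equation gives 2.557 T_1 = 922.1, so T_1 = 360.6 N.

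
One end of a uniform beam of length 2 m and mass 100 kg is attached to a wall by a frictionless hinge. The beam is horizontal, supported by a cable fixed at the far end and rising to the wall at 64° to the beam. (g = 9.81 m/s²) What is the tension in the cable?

Take torques about the hinge: T sin 64° · 2 = 100×9.81×1 = 981 N·m.
So T = 981 / (0.8988 × 2) = 545.73 N.

T ≈ 546 N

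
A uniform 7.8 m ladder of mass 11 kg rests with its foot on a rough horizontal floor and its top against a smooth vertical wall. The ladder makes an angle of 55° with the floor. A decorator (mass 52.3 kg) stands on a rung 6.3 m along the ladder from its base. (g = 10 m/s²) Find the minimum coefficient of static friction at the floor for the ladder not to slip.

ΣF_y = 0: N_floor = 11×10 + 52.3×10 = 633 N.
Torques about the foot: N_wall · 7.8 sin 55° = 11×10×3.9 cos 55° + 52.3×10×6.3 cos 55° → N_wall = 334.3 N.
ΣF_x = 0: f_floor = N_wall = 334.3 N.
μ_min = f_floor / N_floor = 334.3 / 633 = 0.5281.

μ_min ≈ 0.528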